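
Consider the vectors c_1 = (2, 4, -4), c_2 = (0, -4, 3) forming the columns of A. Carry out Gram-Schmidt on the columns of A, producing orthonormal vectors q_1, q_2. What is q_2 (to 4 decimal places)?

q_1 = c_1/‖c_1‖ = (2, 4, -4)/6.0000 = (0.3333, 0.6667, -0.6667).
r_{12} = q_1·c_2 = -4.6667.
u_2 = c_2 + 4.6667·q_1 = (1.5556, -0.8889, -0.1111).
‖u_2‖ = 1.7951, so q_2 = (0.8666, -0.4952, -0.0619).

q_2 = (0.8666, -0.4952, -0.0619)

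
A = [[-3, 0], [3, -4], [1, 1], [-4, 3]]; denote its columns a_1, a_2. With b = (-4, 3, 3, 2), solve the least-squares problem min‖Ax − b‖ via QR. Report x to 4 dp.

x = (0.9108, 0.6903)

a_1 = (-3, 3, 1, -4); ‖a_1‖ = 5.9161, so e_1 = (-0.5071, 0.5071, 0.1690, -0.6761).
e_1·a_2 = (-0.5071)·0 + 0.5071·(-4) + 0.1690·1 + (-0.6761)·3 = -3.8877.
u_2 = a_2 + 3.8877·e_1 = (-1.9714, -2.0286, 1.6571, 0.3714).
‖u_2‖ = 3.2994, so e_2 = (-0.5975, -0.6148, 0.5023, 0.1126).
Qᵀb = (2.7045, 2.2775).
Back-substitute: x_2 = 2.2775/3.2994 = 0.6903.
x_1 = (2.7045 + 3.8877·0.6903)/5.9161 = 0.9108.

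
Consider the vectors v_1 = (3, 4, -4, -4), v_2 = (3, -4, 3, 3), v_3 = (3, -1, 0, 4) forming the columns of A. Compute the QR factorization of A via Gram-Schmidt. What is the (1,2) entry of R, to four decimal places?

e_1 = v_1/‖v_1‖ = (3, 4, -4, -4)/7.5498 = (0.3974, 0.5298, -0.5298, -0.5298).
r_{12} = e_1·v_2 = -4.1061.

r_{12} = -4.1061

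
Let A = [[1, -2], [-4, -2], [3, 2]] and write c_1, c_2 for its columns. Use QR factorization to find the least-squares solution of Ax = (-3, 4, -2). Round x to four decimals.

x = (-1.3571, 0.8571)

c_1 = (1, -4, 3); ‖c_1‖ = 5.0990, so e_1 = (0.1961, -0.7845, 0.5883).
e_1·c_2 = 0.1961·(-2) + (-0.7845)·(-2) + 0.5883·2 = 2.3534.
u_2 = c_2 − 2.3534·e_1 = (-2.4615, -0.1538, 0.6154).
‖u_2‖ = 2.5420, so e_2 = (-0.9684, -0.0605, 0.2421).
Qᵀb = (-4.9029, 2.1788).
Back-substitute: x_2 = 2.1788/2.5420 = 0.8571.
x_1 = (-4.9029 − 2.3534·0.8571)/5.0990 = -1.3571.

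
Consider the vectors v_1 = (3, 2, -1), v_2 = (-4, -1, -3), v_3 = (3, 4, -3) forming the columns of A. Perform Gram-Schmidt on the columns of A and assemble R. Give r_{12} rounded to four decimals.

r_{12} = -2.9399

v_1 = (3, 2, -1); ‖v_1‖ = 3.7417, so e_1 = (0.8018, 0.5345, -0.2673).
r_{12} = e_1·v_2 = -2.9399.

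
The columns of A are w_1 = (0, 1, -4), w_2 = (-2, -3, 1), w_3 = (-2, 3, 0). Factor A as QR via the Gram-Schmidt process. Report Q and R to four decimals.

w_1 = (0, 1, -4); ‖w_1‖ = 4.1231, so q_1 = (0.0000, 0.2425, -0.9701).
q_1·w_2 = 0.0000·(-2) + 0.2425·(-3) + (-0.9701)·1 = -1.6977.
u_2 = w_2 + 1.6977·q_1 = (-2.0000, -2.5882, -0.6471).
‖u_2‖ = 3.3343, so q_2 = (-0.5998, -0.7762, -0.1941).
q_1·w_3 = 0.0000·(-2) + 0.2425·3 + (-0.9701)·0 = 0.7276; q_2·w_3 = (-0.5998)·(-2) + (-0.7762)·3 + (-0.1941)·0 = -1.1291.
u_3 = w_3 − 0.7276·q_1 + 1.1291·q_2 = (-2.6772, 1.9471, 0.4868).
‖u_3‖ = 3.3460, so q_3 = (-0.8001, 0.5819, 0.1455).

Q = [[0.0000, -0.5998, -0.8001], [0.2425, -0.7762, 0.5819], [-0.9701, -0.1941, 0.1455]], R = [[4.1231, -1.6977, 0.7276], [0.0000, 3.3343, -1.1291], [0.0000, 0.0000, 3.3460]]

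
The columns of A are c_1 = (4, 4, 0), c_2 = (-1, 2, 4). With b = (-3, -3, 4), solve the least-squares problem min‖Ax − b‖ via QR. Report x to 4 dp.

x = (-0.8476, 0.7805)

c_1 = (4, 4, 0); ‖c_1‖ = 5.6569, so e_1 = (0.7071, 0.7071, 0.0000).
e_1·c_2 = 0.7071·(-1) + 0.7071·2 + 0.0000·4 = 0.7071.
u_2 = c_2 − 0.7071·e_1 = (-1.5000, 1.5000, 4.0000).
‖u_2‖ = 4.5277, so e_2 = (-0.3313, 0.3313, 0.8835).
Qᵀb = (-4.2426, 3.5338).
Back-substitute: x_2 = 3.5338/4.5277 = 0.7805.
x_1 = (-4.2426 − 0.7071·0.7805)/5.6569 = -0.8476.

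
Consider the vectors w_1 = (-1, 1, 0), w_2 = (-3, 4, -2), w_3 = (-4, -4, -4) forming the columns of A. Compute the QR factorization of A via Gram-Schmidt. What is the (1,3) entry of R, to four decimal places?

w_1 = (-1, 1, 0); ‖w_1‖ = 1.4142, so e_1 = (-0.7071, 0.7071, 0.0000).
r_{13} = e_1·w_3 = 0.0000.

r_{13} = 0.0000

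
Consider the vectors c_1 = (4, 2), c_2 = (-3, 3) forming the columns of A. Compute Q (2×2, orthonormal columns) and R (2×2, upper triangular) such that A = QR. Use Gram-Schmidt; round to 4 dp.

Q = [[0.8944, -0.4472], [0.4472, 0.8944]], R = [[4.4721, -1.3416], [0.0000, 4.0249]]

c_1 = (4, 2); ‖c_1‖ = 4.4721, so e_1 = (0.8944, 0.4472).
e_1·c_2 = 0.8944·(-3) + 0.4472·3 = -1.3416.
u_2 = c_2 + 1.3416·e_1 = (-1.8000, 3.6000).
‖u_2‖ = 4.0249, so e_2 = (-0.4472, 0.8944).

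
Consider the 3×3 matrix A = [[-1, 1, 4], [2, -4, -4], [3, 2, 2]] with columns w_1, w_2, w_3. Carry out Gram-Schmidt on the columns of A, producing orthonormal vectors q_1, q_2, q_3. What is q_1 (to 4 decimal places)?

w_1 = (-1, 2, 3); ‖w_1‖ = 3.7417, so q_1 = (-0.2673, 0.5345, 0.8018).

q_1 = (-0.2673, 0.5345, 0.8018)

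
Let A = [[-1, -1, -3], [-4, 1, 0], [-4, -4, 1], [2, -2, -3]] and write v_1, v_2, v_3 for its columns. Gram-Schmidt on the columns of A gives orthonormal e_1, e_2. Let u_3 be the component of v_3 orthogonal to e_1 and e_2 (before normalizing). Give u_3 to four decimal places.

e_1 = v_1/‖v_1‖ = (-1, -4, -4, 2)/6.0828 = (-0.1644, -0.6576, -0.6576, 0.3288).
r_{12} = e_1·v_2 = 1.4796.
u_2 = v_2 − 1.4796·e_1 = (-0.7568, 1.9730, -3.0270, -2.4865).
‖u_2‖ = 4.4509, so e_2 = (-0.1700, 0.4433, -0.6801, -0.5586).
r_{13} = e_1·v_3 = -1.1508; r_{23} = e_2·v_3 = 1.5059.
u_3 = v_3 + 1.1508·e_1 − 1.5059·e_2 = (-2.9332, -1.4243, 1.2674, -1.7804).

u_3 = (-2.9332, -1.4243, 1.2674, -1.7804)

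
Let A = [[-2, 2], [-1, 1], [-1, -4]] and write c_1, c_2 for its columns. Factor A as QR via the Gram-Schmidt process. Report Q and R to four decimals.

q_1 = c_1/‖c_1‖ = (-2, -1, -1)/2.4495 = (-0.8165, -0.4082, -0.4082).
r_{12} = q_1·c_2 = -0.4082.
u_2 = c_2 + 0.4082·q_1 = (1.6667, 0.8333, -4.1667).
‖u_2‖ = 4.5644, so q_2 = (0.3651, 0.1826, -0.9129).

Q = [[-0.8165, 0.3651], [-0.4082, 0.1826], [-0.4082, -0.9129]], R = [[2.4495, -0.4082], [0.0000, 4.5644]]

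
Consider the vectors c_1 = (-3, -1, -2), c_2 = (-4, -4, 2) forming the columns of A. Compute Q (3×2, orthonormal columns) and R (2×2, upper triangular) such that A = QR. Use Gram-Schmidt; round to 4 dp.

c_1 = (-3, -1, -2); ‖c_1‖ = 3.7417, so q_1 = (-0.8018, -0.2673, -0.5345).
q_1·c_2 = (-0.8018)·(-4) + (-0.2673)·(-4) + (-0.5345)·2 = 3.2071.
u_2 = c_2 − 3.2071·q_1 = (-1.4286, -3.1429, 3.7143).
‖u_2‖ = 5.0709, so q_2 = (-0.2817, -0.6198, 0.7325).

Q = [[-0.8018, -0.2817], [-0.2673, -0.6198], [-0.5345, 0.7325]], R = [[3.7417, 3.2071], [0.0000, 5.0709]]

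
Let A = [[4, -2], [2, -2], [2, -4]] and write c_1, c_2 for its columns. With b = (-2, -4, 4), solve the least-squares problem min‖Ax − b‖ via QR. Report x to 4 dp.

x = (-1.5455, -1.4545)

c_1 = (4, 2, 2); ‖c_1‖ = 4.8990, so e_1 = (0.8165, 0.4082, 0.4082).
e_1·c_2 = 0.8165·(-2) + 0.4082·(-2) + 0.4082·(-4) = -4.0825.
u_2 = c_2 + 4.0825·e_1 = (1.3333, -0.3333, -2.3333).
‖u_2‖ = 2.7080, so e_2 = (0.4924, -0.1231, -0.8616).
Qᵀb = (-1.6330, -3.9389).
Back-substitute: x_2 = -3.9389/2.7080 = -1.4545.
x_1 = (-1.6330 + 4.0825·(-1.4545))/4.8990 = -1.5455.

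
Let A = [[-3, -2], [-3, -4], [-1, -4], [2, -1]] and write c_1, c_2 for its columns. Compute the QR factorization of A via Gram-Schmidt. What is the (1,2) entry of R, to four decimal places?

c_1 = (-3, -3, -1, 2); ‖c_1‖ = 4.7958, so q_1 = (-0.6255, -0.6255, -0.2085, 0.4170).
r_{12} = q_1·c_2 = 4.1703.

r_{12} = 4.1703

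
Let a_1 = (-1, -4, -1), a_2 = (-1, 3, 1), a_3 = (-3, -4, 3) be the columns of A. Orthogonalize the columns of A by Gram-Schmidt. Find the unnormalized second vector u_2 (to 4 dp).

a_1 = (-1, -4, -1); ‖a_1‖ = 4.2426, so e_1 = (-0.2357, -0.9428, -0.2357).
e_1·a_2 = (-0.2357)·(-1) + (-0.9428)·3 + (-0.2357)·1 = -2.8284.
u_2 = a_2 + 2.8284·e_1 = (-1.6667, 0.3333, 0.3333).

u_2 = (-1.6667, 0.3333, 0.3333)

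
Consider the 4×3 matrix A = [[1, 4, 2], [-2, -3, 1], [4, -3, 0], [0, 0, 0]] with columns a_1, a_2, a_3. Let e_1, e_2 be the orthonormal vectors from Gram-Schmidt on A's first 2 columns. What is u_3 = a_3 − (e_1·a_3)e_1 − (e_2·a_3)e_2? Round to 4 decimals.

e_1 = a_1/‖a_1‖ = (1, -2, 4, 0)/4.5826 = (0.2182, -0.4364, 0.8729, 0.0000).
r_{12} = e_1·a_2 = -0.4364.
u_2 = a_2 + 0.4364·e_1 = (4.0952, -3.1905, -2.6190, 0.0000).
‖u_2‖ = 5.8146, so e_2 = (0.7043, -0.5487, -0.4504, 0.0000).
r_{13} = e_1·a_3 = 0.0000; r_{23} = e_2·a_3 = 0.8599.
u_3 = a_3 + 0.0000·e_1 − 0.8599·e_2 = (1.3944, 1.4718, 0.3873, 0.0000).

u_3 = (1.3944, 1.4718, 0.3873, 0.0000)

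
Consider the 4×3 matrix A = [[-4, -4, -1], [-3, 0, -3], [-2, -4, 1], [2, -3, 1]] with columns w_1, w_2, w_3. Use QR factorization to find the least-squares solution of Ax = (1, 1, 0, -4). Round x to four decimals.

x = (-1.2343, 0.8007, 0.8706)

w_1 = (-4, -3, -2, 2); ‖w_1‖ = 5.7446, so q_1 = (-0.6963, -0.5222, -0.3482, 0.3482).
q_1·w_2 = (-0.6963)·(-4) + (-0.5222)·0 + (-0.3482)·(-4) + 0.3482·(-3) = 3.1334.
u_2 = w_2 − 3.1334·q_1 = (-1.8182, 1.6364, -2.9091, -4.0909).
‖u_2‖ = 5.5841, so q_2 = (-0.3256, 0.2930, -0.5210, -0.7326).
q_1·w_3 = (-0.6963)·(-1) + (-0.5222)·(-3) + (-0.3482)·1 + 0.3482·1 = 2.2630; q_2·w_3 = (-0.3256)·(-1) + 0.2930·(-3) + (-0.5210)·1 + (-0.7326)·1 = -1.8071.
u_3 = w_3 − 2.2630·q_1 + 1.8071·q_2 = (-0.0126, -1.2886, 0.8465, -1.1118).
‖u_3‖ = 1.9008, so q_3 = (-0.0066, -0.6779, 0.4453, -0.5849).
Qᵀb = (-2.6112, 2.8979, 1.6549).
Back-substitute: x_3 = 1.6549/1.9008 = 0.8706.
x_2 = (2.8979 + 1.8071·0.8706)/5.5841 = 0.8007.
x_1 = (-2.6112 − 3.1334·0.8007 − 2.2630·0.8706)/5.7446 = -1.2343.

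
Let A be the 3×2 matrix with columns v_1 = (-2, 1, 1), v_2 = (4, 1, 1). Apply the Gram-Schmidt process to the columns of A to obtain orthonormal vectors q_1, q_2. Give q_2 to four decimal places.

q_2 = (0.5774, 0.5774, 0.5774)

v_1 = (-2, 1, 1); ‖v_1‖ = 2.4495, so q_1 = (-0.8165, 0.4082, 0.4082).
q_1·v_2 = (-0.8165)·4 + 0.4082·1 + 0.4082·1 = -2.4495.
u_2 = v_2 + 2.4495·q_1 = (2.0000, 2.0000, 2.0000).
‖u_2‖ = 3.4641, so q_2 = (0.5774, 0.5774, 0.5774).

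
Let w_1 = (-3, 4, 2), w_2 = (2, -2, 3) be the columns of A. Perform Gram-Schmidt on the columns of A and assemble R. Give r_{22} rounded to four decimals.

w_1 = (-3, 4, 2); ‖w_1‖ = 5.3852, so e_1 = (-0.5571, 0.7428, 0.3714).
e_1·w_2 = (-0.5571)·2 + 0.7428·(-2) + 0.3714·3 = -1.4856.
u_2 = w_2 + 1.4856·e_1 = (1.1724, -0.8966, 3.5517).
r_{22} = ‖u_2‖ = 3.8462.

r_{22} = 3.8462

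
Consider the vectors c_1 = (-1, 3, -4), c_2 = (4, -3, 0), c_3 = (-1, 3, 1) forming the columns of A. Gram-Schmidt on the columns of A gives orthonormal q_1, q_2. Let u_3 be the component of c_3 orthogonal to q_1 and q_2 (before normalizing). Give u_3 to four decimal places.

u_3 = (1.1227, 1.4969, 0.8420)

c_1 = (-1, 3, -4); ‖c_1‖ = 5.0990, so q_1 = (-0.1961, 0.5883, -0.7845).
q_1·c_2 = (-0.1961)·4 + 0.5883·(-3) + (-0.7845)·0 = -2.5495.
u_2 = c_2 + 2.5495·q_1 = (3.5000, -1.5000, -2.0000).
‖u_2‖ = 4.3012, so q_2 = (0.8137, -0.3487, -0.4650).
q_1·c_3 = (-0.1961)·(-1) + 0.5883·3 + (-0.7845)·1 = 1.1767; q_2·c_3 = 0.8137·(-1) + (-0.3487)·3 + (-0.4650)·1 = -2.3250.
u_3 = c_3 − 1.1767·q_1 + 2.3250·q_2 = (1.1227, 1.4969, 0.8420).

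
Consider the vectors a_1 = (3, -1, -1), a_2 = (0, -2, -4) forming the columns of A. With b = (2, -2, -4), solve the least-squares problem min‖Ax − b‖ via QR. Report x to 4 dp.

x = (0.6522, 0.8043)

a_1 = (3, -1, -1); ‖a_1‖ = 3.3166, so q_1 = (0.9045, -0.3015, -0.3015).
q_1·a_2 = 0.9045·0 + (-0.3015)·(-2) + (-0.3015)·(-4) = 1.8091.
u_2 = a_2 − 1.8091·q_1 = (-1.6364, -1.4545, -3.4545).
‖u_2‖ = 4.0899, so q_2 = (-0.4001, -0.3556, -0.8447).
Qᵀb = (3.6181, 3.2897).
Back-substitute: x_2 = 3.2897/4.0899 = 0.8043.
x_1 = (3.6181 − 1.8091·0.8043)/3.3166 = 0.6522.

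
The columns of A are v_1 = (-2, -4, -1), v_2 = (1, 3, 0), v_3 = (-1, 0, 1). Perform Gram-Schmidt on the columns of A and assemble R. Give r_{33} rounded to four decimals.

q_1 = v_1/‖v_1‖ = (-2, -4, -1)/4.5826 = (-0.4364, -0.8729, -0.2182).
r_{12} = q_1·v_2 = -3.0551.
u_2 = v_2 + 3.0551·q_1 = (-0.3333, 0.3333, -0.6667).
‖u_2‖ = 0.8165, so q_2 = (-0.4082, 0.4082, -0.8165).
r_{13} = q_1·v_3 = 0.2182; r_{23} = q_2·v_3 = -0.4082.
u_3 = v_3 − 0.2182·q_1 + 0.4082·q_2 = (-1.0714, 0.3571, 0.7143).
r_{33} = ‖u_3‖ = 1.3363.

r_{33} = 1.3363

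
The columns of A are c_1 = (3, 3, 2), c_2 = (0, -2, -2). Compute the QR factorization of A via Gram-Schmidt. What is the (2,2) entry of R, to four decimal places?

r_{22} = 1.8586

e_1 = c_1/‖c_1‖ = (3, 3, 2)/4.6904 = (0.6396, 0.6396, 0.4264).
r_{12} = e_1·c_2 = -2.1320.
u_2 = c_2 + 2.1320·e_1 = (1.3636, -0.6364, -1.0909).
r_{22} = ‖u_2‖ = 1.8586.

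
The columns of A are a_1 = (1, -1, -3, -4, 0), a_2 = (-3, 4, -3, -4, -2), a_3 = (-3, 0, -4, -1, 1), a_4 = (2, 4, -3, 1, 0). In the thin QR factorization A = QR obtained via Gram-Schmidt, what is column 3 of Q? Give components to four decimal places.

e_3 = (-0.5602, -0.2791, -0.5562, 0.3469, 0.4226)

a_1 = (1, -1, -3, -4, 0); ‖a_1‖ = 5.1962, so e_1 = (0.1925, -0.1925, -0.5774, -0.7698, 0.0000).
e_1·a_2 = 0.1925·(-3) + (-0.1925)·4 + (-0.5774)·(-3) + (-0.7698)·(-4) + 0.0000·(-2) = 3.4641.
u_2 = a_2 − 3.4641·e_1 = (-3.6667, 4.6667, -1.0000, -1.3333, -2.0000).
‖u_2‖ = 6.4807, so e_2 = (-0.5658, 0.7201, -0.1543, -0.2057, -0.3086).
e_1·a_3 = 0.1925·(-3) + (-0.1925)·0 + (-0.5774)·(-4) + (-0.7698)·(-1) + 0.0000·1 = 2.5019; e_2·a_3 = (-0.5658)·(-3) + 0.7201·0 + (-0.1543)·(-4) + (-0.2057)·(-1) + (-0.3086)·1 = 2.2117.
u_3 = a_3 − 2.5019·e_1 − 2.2117·e_2 = (-2.2302, -1.1111, -2.2143, 1.3810, 1.6825).
‖u_3‖ = 3.9811, so e_3 = (-0.5602, -0.2791, -0.5562, 0.3469, 0.4226).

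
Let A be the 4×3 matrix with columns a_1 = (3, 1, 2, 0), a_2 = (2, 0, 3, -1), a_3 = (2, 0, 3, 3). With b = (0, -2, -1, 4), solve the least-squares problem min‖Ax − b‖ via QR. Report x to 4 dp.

e_1 = a_1/‖a_1‖ = (3, 1, 2, 0)/3.7417 = (0.8018, 0.2673, 0.5345, 0.0000).
r_{12} = e_1·a_2 = 3.2071.
u_2 = a_2 − 3.2071·e_1 = (-0.5714, -0.8571, 1.2857, -1.0000).
‖u_2‖ = 1.9272, so e_2 = (-0.2965, -0.4447, 0.6671, -0.5189).
r_{13} = e_1·a_3 = 3.2071; r_{23} = e_2·a_3 = -0.1482.
u_3 = a_3 − 3.2071·e_1 + 0.1482·e_2 = (-0.6154, -0.9231, 1.3846, 2.9231).
‖u_3‖ = 3.4194, so e_3 = (-0.1800, -0.2700, 0.4049, 0.8549).
Qᵀb = (-1.0690, -1.8531, 3.5544).
Back-substitute: x_3 = 3.5544/3.4194 = 1.0395.
x_2 = (-1.8531 + 0.1482·1.0395)/1.9272 = -0.8816.
x_1 = (-1.0690 − 3.2071·(-0.8816) − 3.2071·1.0395)/3.7417 = -0.4211.

x = (-0.4211, -0.8816, 1.0395)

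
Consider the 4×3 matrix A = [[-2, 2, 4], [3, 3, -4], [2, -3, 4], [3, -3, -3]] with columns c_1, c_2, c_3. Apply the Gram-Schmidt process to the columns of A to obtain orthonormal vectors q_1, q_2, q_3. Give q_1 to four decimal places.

c_1 = (-2, 3, 2, 3); ‖c_1‖ = 5.0990, so q_1 = (-0.3922, 0.5883, 0.3922, 0.5883).

q_1 = (-0.3922, 0.5883, 0.3922, 0.5883)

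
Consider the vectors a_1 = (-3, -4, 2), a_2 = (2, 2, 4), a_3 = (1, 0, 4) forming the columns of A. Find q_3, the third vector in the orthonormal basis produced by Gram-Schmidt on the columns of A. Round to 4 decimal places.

q_3 = (0.7785, -0.6228, -0.0778)

a_1 = (-3, -4, 2); ‖a_1‖ = 5.3852, so q_1 = (-0.5571, -0.7428, 0.3714).
q_1·a_2 = (-0.5571)·2 + (-0.7428)·2 + 0.3714·4 = -1.1142.
u_2 = a_2 + 1.1142·q_1 = (1.3793, 1.1724, 4.4138).
‖u_2‖ = 4.7706, so q_2 = (0.2891, 0.2458, 0.9252).
q_1·a_3 = (-0.5571)·1 + (-0.7428)·0 + 0.3714·4 = 0.9285; q_2·a_3 = 0.2891·1 + 0.2458·0 + 0.9252·4 = 3.9900.
u_3 = a_3 − 0.9285·q_1 − 3.9900·q_2 = (0.3636, -0.2909, -0.0364).
‖u_3‖ = 0.4671, so q_3 = (0.7785, -0.6228, -0.0778).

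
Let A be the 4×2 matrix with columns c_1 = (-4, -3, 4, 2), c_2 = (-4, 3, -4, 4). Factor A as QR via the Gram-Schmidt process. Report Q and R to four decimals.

Q = [[-0.5963, -0.5417], [-0.4472, 0.3886], [0.5963, -0.5181], [0.2981, 0.5358]], R = [[6.7082, -0.1491], [0.0000, 7.5484]]

c_1 = (-4, -3, 4, 2); ‖c_1‖ = 6.7082, so e_1 = (-0.5963, -0.4472, 0.5963, 0.2981).
e_1·c_2 = (-0.5963)·(-4) + (-0.4472)·3 + 0.5963·(-4) + 0.2981·4 = -0.1491.
u_2 = c_2 + 0.1491·e_1 = (-4.0889, 2.9333, -3.9111, 4.0444).
‖u_2‖ = 7.5484, so e_2 = (-0.5417, 0.3886, -0.5181, 0.5358).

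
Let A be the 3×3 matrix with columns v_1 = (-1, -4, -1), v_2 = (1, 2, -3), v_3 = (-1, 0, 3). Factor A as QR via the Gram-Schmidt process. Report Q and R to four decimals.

v_1 = (-1, -4, -1); ‖v_1‖ = 4.2426, so e_1 = (-0.2357, -0.9428, -0.2357).
e_1·v_2 = (-0.2357)·1 + (-0.9428)·2 + (-0.2357)·(-3) = -1.4142.
u_2 = v_2 + 1.4142·e_1 = (0.6667, 0.6667, -3.3333).
‖u_2‖ = 3.4641, so e_2 = (0.1925, 0.1925, -0.9623).
e_1·v_3 = (-0.2357)·(-1) + (-0.9428)·0 + (-0.2357)·3 = -0.4714; e_2·v_3 = 0.1925·(-1) + 0.1925·0 + (-0.9623)·3 = -3.0792.
u_3 = v_3 + 0.4714·e_1 + 3.0792·e_2 = (-0.5185, 0.1481, -0.0741).
‖u_3‖ = 0.5443, so e_3 = (-0.9526, 0.2722, -0.1361).

Q = [[-0.2357, 0.1925, -0.9526], [-0.9428, 0.1925, 0.2722], [-0.2357, -0.9623, -0.1361]], R = [[4.2426, -1.4142, -0.4714], [0.0000, 3.4641, -3.0792], [0.0000, 0.0000, 0.5443]]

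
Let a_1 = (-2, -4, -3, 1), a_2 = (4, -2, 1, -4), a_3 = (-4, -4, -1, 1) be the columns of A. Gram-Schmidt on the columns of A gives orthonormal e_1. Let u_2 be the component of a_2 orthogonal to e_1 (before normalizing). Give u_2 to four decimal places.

u_2 = (3.5333, -2.9333, 0.3000, -3.7667)

a_1 = (-2, -4, -3, 1); ‖a_1‖ = 5.4772, so e_1 = (-0.3651, -0.7303, -0.5477, 0.1826).
e_1·a_2 = (-0.3651)·4 + (-0.7303)·(-2) + (-0.5477)·1 + 0.1826·(-4) = -1.2780.
u_2 = a_2 + 1.2780·e_1 = (3.5333, -2.9333, 0.3000, -3.7667).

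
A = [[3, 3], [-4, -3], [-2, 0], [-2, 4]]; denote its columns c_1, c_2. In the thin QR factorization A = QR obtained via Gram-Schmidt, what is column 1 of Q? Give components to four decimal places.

e_1 = (0.5222, -0.6963, -0.3482, -0.3482)

e_1 = c_1/‖c_1‖ = (3, -4, -2, -2)/5.7446 = (0.5222, -0.6963, -0.3482, -0.3482).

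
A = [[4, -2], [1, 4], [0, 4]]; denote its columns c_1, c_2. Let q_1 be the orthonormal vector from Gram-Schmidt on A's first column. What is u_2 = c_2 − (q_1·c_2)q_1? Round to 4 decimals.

u_2 = (-1.0588, 4.2353, 4.0000)

c_1 = (4, 1, 0); ‖c_1‖ = 4.1231, so q_1 = (0.9701, 0.2425, 0.0000).
q_1·c_2 = 0.9701·(-2) + 0.2425·4 + 0.0000·4 = -0.9701.
u_2 = c_2 + 0.9701·q_1 = (-1.0588, 4.2353, 4.0000).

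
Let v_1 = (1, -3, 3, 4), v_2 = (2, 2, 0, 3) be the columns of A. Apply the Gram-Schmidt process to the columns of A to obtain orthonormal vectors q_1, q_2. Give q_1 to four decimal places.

q_1 = v_1/‖v_1‖ = (1, -3, 3, 4)/5.9161 = (0.1690, -0.5071, 0.5071, 0.6761).

q_1 = (0.1690, -0.5071, 0.5071, 0.6761)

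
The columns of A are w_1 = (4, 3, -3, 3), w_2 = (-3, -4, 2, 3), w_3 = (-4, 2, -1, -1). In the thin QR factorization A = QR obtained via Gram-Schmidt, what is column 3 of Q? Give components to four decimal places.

e_3 = (-0.7668, 0.5032, -0.3691, 0.1502)

e_1 = w_1/‖w_1‖ = (4, 3, -3, 3)/6.5574 = (0.6100, 0.4575, -0.4575, 0.4575).
r_{12} = e_1·w_2 = -3.2025.
u_2 = w_2 + 3.2025·e_1 = (-1.0465, -2.5349, 0.5349, 4.4651).
‖u_2‖ = 5.2673, so e_2 = (-0.1987, -0.4813, 0.1015, 0.8477).
r_{13} = e_1·w_3 = -1.5250; r_{23} = e_2·w_3 = -1.1170.
u_3 = w_3 + 1.5250·e_1 + 1.1170·e_2 = (-3.2917, 2.1601, -1.5842, 0.6446).
‖u_3‖ = 4.2926, so e_3 = (-0.7668, 0.5032, -0.3691, 0.1502).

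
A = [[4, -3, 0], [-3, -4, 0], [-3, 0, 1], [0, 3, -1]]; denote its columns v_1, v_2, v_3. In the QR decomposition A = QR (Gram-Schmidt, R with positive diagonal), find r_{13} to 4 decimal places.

q_1 = v_1/‖v_1‖ = (4, -3, -3, 0)/5.8310 = (0.6860, -0.5145, -0.5145, 0.0000).
r_{13} = q_1·v_3 = -0.5145.

r_{13} = -0.5145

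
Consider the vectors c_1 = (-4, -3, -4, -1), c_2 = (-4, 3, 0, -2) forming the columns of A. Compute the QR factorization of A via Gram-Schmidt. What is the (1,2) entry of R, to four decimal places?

r_{12} = 1.3887

c_1 = (-4, -3, -4, -1); ‖c_1‖ = 6.4807, so q_1 = (-0.6172, -0.4629, -0.6172, -0.1543).
r_{12} = q_1·c_2 = 1.3887.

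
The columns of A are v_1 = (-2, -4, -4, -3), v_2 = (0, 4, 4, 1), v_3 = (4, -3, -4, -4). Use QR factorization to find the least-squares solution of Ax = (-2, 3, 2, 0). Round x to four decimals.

x = (0.6198, 1.0990, -0.1696)

v_1 = (-2, -4, -4, -3); ‖v_1‖ = 6.7082, so q_1 = (-0.2981, -0.5963, -0.5963, -0.4472).
q_1·v_2 = (-0.2981)·0 + (-0.5963)·4 + (-0.5963)·4 + (-0.4472)·1 = -5.2175.
u_2 = v_2 + 5.2175·q_1 = (-1.5556, 0.8889, 0.8889, -1.3333).
‖u_2‖ = 2.4037, so q_2 = (-0.6472, 0.3698, 0.3698, -0.5547).
q_1·v_3 = (-0.2981)·4 + (-0.5963)·(-3) + (-0.5963)·(-4) + (-0.4472)·(-4) = 4.7703; q_2·v_3 = (-0.6472)·4 + 0.3698·(-3) + 0.3698·(-4) + (-0.5547)·(-4) = -2.9584.
u_3 = v_3 − 4.7703·q_1 + 2.9584·q_2 = (3.5077, 0.9385, -0.0615, -3.5077).
‖u_3‖ = 5.0490, so q_3 = (0.6947, 0.1859, -0.0122, -0.6947).
Qᵀb = (-2.3851, 3.1433, -0.8562).
Back-substitute: x_3 = -0.8562/5.0490 = -0.1696.
x_2 = (3.1433 + 2.9584·(-0.1696))/2.4037 = 1.0990.
x_1 = (-2.3851 + 5.2175·1.0990 − 4.7703·(-0.1696))/6.7082 = 0.6198.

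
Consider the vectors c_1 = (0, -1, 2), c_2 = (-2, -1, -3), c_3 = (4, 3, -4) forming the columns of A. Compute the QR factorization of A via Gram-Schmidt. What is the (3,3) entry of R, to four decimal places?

c_1 = (0, -1, 2); ‖c_1‖ = 2.2361, so q_1 = (0.0000, -0.4472, 0.8944).
q_1·c_2 = 0.0000·(-2) + (-0.4472)·(-1) + 0.8944·(-3) = -2.2361.
u_2 = c_2 + 2.2361·q_1 = (-2.0000, -2.0000, -1.0000).
‖u_2‖ = 3.0000, so q_2 = (-0.6667, -0.6667, -0.3333).
q_1·c_3 = 0.0000·4 + (-0.4472)·3 + 0.8944·(-4) = -4.9193; q_2·c_3 = (-0.6667)·4 + (-0.6667)·3 + (-0.3333)·(-4) = -3.3333.
u_3 = c_3 + 4.9193·q_1 + 3.3333·q_2 = (1.7778, -1.4222, -0.7111).
r_{33} = ‖u_3‖ = 2.3851.

r_{33} = 2.3851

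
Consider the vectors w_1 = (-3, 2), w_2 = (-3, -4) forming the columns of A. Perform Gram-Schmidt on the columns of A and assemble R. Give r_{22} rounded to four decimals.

w_1 = (-3, 2); ‖w_1‖ = 3.6056, so e_1 = (-0.8321, 0.5547).
e_1·w_2 = (-0.8321)·(-3) + 0.5547·(-4) = 0.2774.
u_2 = w_2 − 0.2774·e_1 = (-2.7692, -4.1538).
r_{22} = ‖u_2‖ = 4.9923.

r_{22} = 4.9923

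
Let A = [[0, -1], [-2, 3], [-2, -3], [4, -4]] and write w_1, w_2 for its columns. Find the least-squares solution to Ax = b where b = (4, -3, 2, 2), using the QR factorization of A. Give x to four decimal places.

w_1 = (0, -2, -2, 4); ‖w_1‖ = 4.8990, so e_1 = (0.0000, -0.4082, -0.4082, 0.8165).
e_1·w_2 = 0.0000·(-1) + (-0.4082)·3 + (-0.4082)·(-3) + 0.8165·(-4) = -3.2660.
u_2 = w_2 + 3.2660·e_1 = (-1.0000, 1.6667, -4.3333, -1.3333).
‖u_2‖ = 4.9329, so e_2 = (-0.2027, 0.3379, -0.8785, -0.2703).
Qᵀb = (2.0412, -4.1220).
Back-substitute: x_2 = -4.1220/4.9329 = -0.8356.
x_1 = (2.0412 + 3.2660·(-0.8356))/4.8990 = -0.1404.

x = (-0.1404, -0.8356)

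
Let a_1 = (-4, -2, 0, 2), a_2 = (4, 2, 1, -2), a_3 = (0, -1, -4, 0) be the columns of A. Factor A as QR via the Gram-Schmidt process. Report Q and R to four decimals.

Q = [[-0.8165, 0.0000, 0.3651], [-0.4082, 0.0000, -0.9129], [0.0000, 1.0000, 0.0000], [0.4082, 0.0000, -0.1826]], R = [[4.8990, -4.8990, 0.4082], [0.0000, 1.0000, -4.0000], [0.0000, 0.0000, 0.9129]]

a_1 = (-4, -2, 0, 2); ‖a_1‖ = 4.8990, so q_1 = (-0.8165, -0.4082, 0.0000, 0.4082).
q_1·a_2 = (-0.8165)·4 + (-0.4082)·2 + 0.0000·1 + 0.4082·(-2) = -4.8990.
u_2 = a_2 + 4.8990·q_1 = (0.0000, 0.0000, 1.0000, 0.0000).
‖u_2‖ = 1.0000, so q_2 = (0.0000, 0.0000, 1.0000, 0.0000).
q_1·a_3 = (-0.8165)·0 + (-0.4082)·(-1) + 0.0000·(-4) + 0.4082·0 = 0.4082; q_2·a_3 = (0.0000)·0 + (0.0000)·(-1) + 1.0000·(-4) + 0.0000·0 = -4.0000.
u_3 = a_3 − 0.4082·q_1 + 4.0000·q_2 = (0.3333, -0.8333, 0.0000, -0.1667).
‖u_3‖ = 0.9129, so q_3 = (0.3651, -0.9129, 0.0000, -0.1826).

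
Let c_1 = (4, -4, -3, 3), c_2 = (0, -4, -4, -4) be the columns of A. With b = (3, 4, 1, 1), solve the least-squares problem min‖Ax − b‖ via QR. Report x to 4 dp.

c_1 = (4, -4, -3, 3); ‖c_1‖ = 7.0711, so e_1 = (0.5657, -0.5657, -0.4243, 0.4243).
e_1·c_2 = 0.5657·0 + (-0.5657)·(-4) + (-0.4243)·(-4) + 0.4243·(-4) = 2.2627.
u_2 = c_2 − 2.2627·e_1 = (-1.2800, -2.7200, -3.0400, -4.9600).
‖u_2‖ = 6.5483, so e_2 = (-0.1955, -0.4154, -0.4642, -0.7575).
Qᵀb = (-0.5657, -3.4696).
Back-substitute: x_2 = -3.4696/6.5483 = -0.5299.
x_1 = (-0.5657 − 2.2627·(-0.5299))/7.0711 = 0.0896.

x = (0.0896, -0.5299)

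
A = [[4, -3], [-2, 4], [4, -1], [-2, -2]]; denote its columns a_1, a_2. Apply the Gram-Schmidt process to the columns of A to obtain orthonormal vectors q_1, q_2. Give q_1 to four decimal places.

q_1 = a_1/‖a_1‖ = (4, -2, 4, -2)/6.3246 = (0.6325, -0.3162, 0.6325, -0.3162).

q_1 = (0.6325, -0.3162, 0.6325, -0.3162)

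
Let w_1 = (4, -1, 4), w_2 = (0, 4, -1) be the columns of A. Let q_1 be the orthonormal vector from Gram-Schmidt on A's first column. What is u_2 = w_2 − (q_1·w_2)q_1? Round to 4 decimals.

u_2 = (0.9697, 3.7576, -0.0303)

w_1 = (4, -1, 4); ‖w_1‖ = 5.7446, so q_1 = (0.6963, -0.1741, 0.6963).
q_1·w_2 = 0.6963·0 + (-0.1741)·4 + 0.6963·(-1) = -1.3926.
u_2 = w_2 + 1.3926·q_1 = (0.9697, 3.7576, -0.0303).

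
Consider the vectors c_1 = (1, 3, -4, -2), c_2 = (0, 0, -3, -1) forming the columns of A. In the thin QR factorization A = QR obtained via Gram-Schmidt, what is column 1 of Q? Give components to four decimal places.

c_1 = (1, 3, -4, -2); ‖c_1‖ = 5.4772, so e_1 = (0.1826, 0.5477, -0.7303, -0.3651).

e_1 = (0.1826, 0.5477, -0.7303, -0.3651)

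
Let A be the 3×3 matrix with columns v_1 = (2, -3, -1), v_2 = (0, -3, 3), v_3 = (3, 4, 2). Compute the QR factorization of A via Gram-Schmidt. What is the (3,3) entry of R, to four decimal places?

r_{33} = 4.8990

q_1 = v_1/‖v_1‖ = (2, -3, -1)/3.7417 = (0.5345, -0.8018, -0.2673).
r_{12} = q_1·v_2 = 1.6036.
u_2 = v_2 − 1.6036·q_1 = (-0.8571, -1.7143, 3.4286).
‖u_2‖ = 3.9279, so q_2 = (-0.2182, -0.4364, 0.8729).
r_{13} = q_1·v_3 = -2.1381; r_{23} = q_2·v_3 = -0.6547.
u_3 = v_3 + 2.1381·q_1 + 0.6547·q_2 = (4.0000, 2.0000, 2.0000).
r_{33} = ‖u_3‖ = 4.8990.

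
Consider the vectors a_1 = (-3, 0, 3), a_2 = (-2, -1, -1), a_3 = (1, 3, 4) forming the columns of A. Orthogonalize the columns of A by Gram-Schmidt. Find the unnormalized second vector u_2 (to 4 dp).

u_2 = (-1.5000, -1.0000, -1.5000)

e_1 = a_1/‖a_1‖ = (-3, 0, 3)/4.2426 = (-0.7071, 0.0000, 0.7071).
r_{12} = e_1·a_2 = 0.7071.
u_2 = a_2 − 0.7071·e_1 = (-1.5000, -1.0000, -1.5000).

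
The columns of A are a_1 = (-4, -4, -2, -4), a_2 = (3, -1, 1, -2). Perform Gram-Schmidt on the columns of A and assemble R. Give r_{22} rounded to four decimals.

r_{22} = 3.8630

a_1 = (-4, -4, -2, -4); ‖a_1‖ = 7.2111, so q_1 = (-0.5547, -0.5547, -0.2774, -0.5547).
q_1·a_2 = (-0.5547)·3 + (-0.5547)·(-1) + (-0.2774)·1 + (-0.5547)·(-2) = -0.2774.
u_2 = a_2 + 0.2774·q_1 = (2.8462, -1.1538, 0.9231, -2.1538).
r_{22} = ‖u_2‖ = 3.8630.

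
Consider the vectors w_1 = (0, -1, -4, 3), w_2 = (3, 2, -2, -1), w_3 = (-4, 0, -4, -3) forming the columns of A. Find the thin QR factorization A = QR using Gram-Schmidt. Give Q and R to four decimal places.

Q = [[0.0000, 0.7140, -0.5919], [-0.1961, 0.5035, 0.0779], [-0.7845, -0.3662, -0.4937], [0.5883, -0.3204, -0.6324]], R = [[5.0990, 0.5883, 1.3728], [0.0000, 4.2016, -0.4302], [0.0000, 0.0000, 6.2394]]

w_1 = (0, -1, -4, 3); ‖w_1‖ = 5.0990, so e_1 = (0.0000, -0.1961, -0.7845, 0.5883).
e_1·w_2 = 0.0000·3 + (-0.1961)·2 + (-0.7845)·(-2) + 0.5883·(-1) = 0.5883.
u_2 = w_2 − 0.5883·e_1 = (3.0000, 2.1154, -1.5385, -1.3462).
‖u_2‖ = 4.2016, so e_2 = (0.7140, 0.5035, -0.3662, -0.3204).
e_1·w_3 = 0.0000·(-4) + (-0.1961)·0 + (-0.7845)·(-4) + 0.5883·(-3) = 1.3728; e_2·w_3 = 0.7140·(-4) + 0.5035·0 + (-0.3662)·(-4) + (-0.3204)·(-3) = -0.4302.
u_3 = w_3 − 1.3728·e_1 + 0.4302·e_2 = (-3.6928, 0.4858, -3.0806, -3.9455).
‖u_3‖ = 6.2394, so e_3 = (-0.5919, 0.0779, -0.4937, -0.6324).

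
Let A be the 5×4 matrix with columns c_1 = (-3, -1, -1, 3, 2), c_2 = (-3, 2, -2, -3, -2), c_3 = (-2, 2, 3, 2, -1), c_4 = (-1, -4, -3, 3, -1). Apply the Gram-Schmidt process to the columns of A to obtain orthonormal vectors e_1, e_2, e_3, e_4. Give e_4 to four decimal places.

e_4 = (0.0119, -0.4595, -0.1769, 0.3352, -0.8032)

c_1 = (-3, -1, -1, 3, 2); ‖c_1‖ = 4.8990, so e_1 = (-0.6124, -0.2041, -0.2041, 0.6124, 0.4082).
e_1·c_2 = (-0.6124)·(-3) + (-0.2041)·2 + (-0.2041)·(-2) + 0.6124·(-3) + 0.4082·(-2) = -0.8165.
u_2 = c_2 + 0.8165·e_1 = (-3.5000, 1.8333, -2.1667, -2.5000, -1.6667).
‖u_2‖ = 5.4160, so e_2 = (-0.6462, 0.3385, -0.4000, -0.4616, -0.3077).
e_1·c_3 = (-0.6124)·(-2) + (-0.2041)·2 + (-0.2041)·3 + 0.6124·2 + 0.4082·(-1) = 1.0206; e_2·c_3 = (-0.6462)·(-2) + 0.3385·2 + (-0.4000)·3 + (-0.4616)·2 + (-0.3077)·(-1) = 0.1539.
u_3 = c_3 − 1.0206·e_1 − 0.1539·e_2 = (-1.2756, 2.1562, 3.2699, 1.4460, -1.3693).
‖u_3‖ = 4.5754, so e_3 = (-0.2788, 0.4713, 0.7147, 0.3160, -0.2993).
e_1·c_4 = (-0.6124)·(-1) + (-0.2041)·(-4) + (-0.2041)·(-3) + 0.6124·3 + 0.4082·(-1) = 3.4701; e_2·c_4 = (-0.6462)·(-1) + 0.3385·(-4) + (-0.4000)·(-3) + (-0.4616)·3 + (-0.3077)·(-1) = -0.5847; e_3·c_4 = (-0.2788)·(-1) + 0.4713·(-4) + 0.7147·(-3) + 0.3160·3 + (-0.2993)·(-1) = -2.5029.
u_4 = c_4 − 3.4701·e_1 + 0.5847·e_2 + 2.5029·e_3 = (0.0494, -1.9142, -0.7369, 1.3961, -3.3456).
‖u_4‖ = 4.1656, so e_4 = (0.0119, -0.4595, -0.1769, 0.3352, -0.8032).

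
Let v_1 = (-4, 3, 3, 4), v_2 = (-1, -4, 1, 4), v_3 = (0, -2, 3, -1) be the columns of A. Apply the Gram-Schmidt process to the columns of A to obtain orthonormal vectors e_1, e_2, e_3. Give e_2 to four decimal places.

v_1 = (-4, 3, 3, 4); ‖v_1‖ = 7.0711, so e_1 = (-0.5657, 0.4243, 0.4243, 0.5657).
e_1·v_2 = (-0.5657)·(-1) + 0.4243·(-4) + 0.4243·1 + 0.5657·4 = 1.5556.
u_2 = v_2 − 1.5556·e_1 = (-0.1200, -4.6600, 0.3400, 3.1200).
‖u_2‖ = 5.6196, so e_2 = (-0.0214, -0.8292, 0.0605, 0.5552).

e_2 = (-0.0214, -0.8292, 0.0605, 0.5552)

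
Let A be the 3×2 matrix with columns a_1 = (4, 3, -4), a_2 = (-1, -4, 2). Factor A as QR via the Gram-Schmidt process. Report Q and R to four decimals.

a_1 = (4, 3, -4); ‖a_1‖ = 6.4031, so q_1 = (0.6247, 0.4685, -0.6247).
q_1·a_2 = 0.6247·(-1) + 0.4685·(-4) + (-0.6247)·2 = -3.7482.
u_2 = a_2 + 3.7482·q_1 = (1.3415, -2.2439, -0.3415).
‖u_2‖ = 2.6365, so q_2 = (0.5088, -0.8511, -0.1295).

Q = [[0.6247, 0.5088], [0.4685, -0.8511], [-0.6247, -0.1295]], R = [[6.4031, -3.7482], [0.0000, 2.6365]]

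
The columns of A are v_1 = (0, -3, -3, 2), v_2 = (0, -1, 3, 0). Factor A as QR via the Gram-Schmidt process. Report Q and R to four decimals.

Q = [[0.0000, 0.0000], [-0.6396, -0.6287], [-0.6396, 0.7544], [0.4264, 0.1886]], R = [[4.6904, -1.2792], [0.0000, 2.8920]]

e_1 = v_1/‖v_1‖ = (0, -3, -3, 2)/4.6904 = (0.0000, -0.6396, -0.6396, 0.4264).
r_{12} = e_1·v_2 = -1.2792.
u_2 = v_2 + 1.2792·e_1 = (0.0000, -1.8182, 2.1818, 0.5455).
‖u_2‖ = 2.8920, so e_2 = (0.0000, -0.6287, 0.7544, 0.1886).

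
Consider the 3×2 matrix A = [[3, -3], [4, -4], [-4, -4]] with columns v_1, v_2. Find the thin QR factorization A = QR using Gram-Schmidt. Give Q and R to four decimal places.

Q = [[0.4685, -0.3748], [0.6247, -0.4998], [-0.6247, -0.7809]], R = [[6.4031, -1.4056], [0.0000, 6.2470]]

v_1 = (3, 4, -4); ‖v_1‖ = 6.4031, so e_1 = (0.4685, 0.6247, -0.6247).
e_1·v_2 = 0.4685·(-3) + 0.6247·(-4) + (-0.6247)·(-4) = -1.4056.
u_2 = v_2 + 1.4056·e_1 = (-2.3415, -3.1220, -4.8780).
‖u_2‖ = 6.2470, so e_2 = (-0.3748, -0.4998, -0.7809).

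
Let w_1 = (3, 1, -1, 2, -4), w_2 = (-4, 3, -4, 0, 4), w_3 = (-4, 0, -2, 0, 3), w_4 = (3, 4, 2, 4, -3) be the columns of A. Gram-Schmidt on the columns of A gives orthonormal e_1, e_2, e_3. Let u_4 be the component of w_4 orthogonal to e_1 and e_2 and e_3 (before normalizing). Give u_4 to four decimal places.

e_1 = w_1/‖w_1‖ = (3, 1, -1, 2, -4)/5.5678 = (0.5388, 0.1796, -0.1796, 0.3592, -0.7184).
r_{12} = e_1·w_2 = -3.7717.
u_2 = w_2 + 3.7717·e_1 = (-1.9677, 3.6774, -4.6774, 1.3548, 1.2903).
‖u_2‖ = 6.5402, so e_2 = (-0.3009, 0.5623, -0.7152, 0.2072, 0.1973).
r_{13} = e_1·w_3 = -3.9513; r_{23} = e_2·w_3 = 3.2257.
u_3 = w_3 + 3.9513·e_1 − 3.2257·e_2 = (-0.9005, -1.1041, -0.4027, 0.7511, -0.4751).
‖u_3‖ = 1.7268, so e_3 = (-0.5215, -0.6394, -0.2332, 0.4350, -0.2751).
r_{14} = e_1·w_4 = 5.5678; r_{24} = e_2·w_4 = 0.1529; r_{34} = e_3·w_4 = -2.0229.
u_4 = w_4 − 5.5678·e_1 − 0.1529·e_2 + 2.0229·e_3 = (-1.0089, 1.6206, 2.6376, 2.8483, 0.4133).

u_4 = (-1.0089, 1.6206, 2.6376, 2.8483, 0.4133)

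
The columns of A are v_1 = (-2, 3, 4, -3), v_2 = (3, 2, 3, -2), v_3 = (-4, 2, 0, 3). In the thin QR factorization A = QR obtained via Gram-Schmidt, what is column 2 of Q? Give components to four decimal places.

q_1 = v_1/‖v_1‖ = (-2, 3, 4, -3)/6.1644 = (-0.3244, 0.4867, 0.6489, -0.4867).
r_{12} = q_1·v_2 = 2.9200.
u_2 = v_2 − 2.9200·q_1 = (3.9474, 0.5789, 1.1053, -0.5789).
‖u_2‖ = 4.1802, so q_2 = (0.9443, 0.1385, 0.2644, -0.1385).

q_2 = (0.9443, 0.1385, 0.2644, -0.1385)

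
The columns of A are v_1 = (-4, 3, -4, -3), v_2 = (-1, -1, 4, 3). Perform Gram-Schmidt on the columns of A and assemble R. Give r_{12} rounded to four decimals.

e_1 = v_1/‖v_1‖ = (-4, 3, -4, -3)/7.0711 = (-0.5657, 0.4243, -0.5657, -0.4243).
r_{12} = e_1·v_2 = -3.3941.

r_{12} = -3.3941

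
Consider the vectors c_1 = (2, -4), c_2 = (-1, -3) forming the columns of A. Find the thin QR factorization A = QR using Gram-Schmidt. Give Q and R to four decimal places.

q_1 = c_1/‖c_1‖ = (2, -4)/4.4721 = (0.4472, -0.8944).
r_{12} = q_1·c_2 = 2.2361.
u_2 = c_2 − 2.2361·q_1 = (-2.0000, -1.0000).
‖u_2‖ = 2.2361, so q_2 = (-0.8944, -0.4472).

Q = [[0.4472, -0.8944], [-0.8944, -0.4472]], R = [[4.4721, 2.2361], [0.0000, 2.2361]]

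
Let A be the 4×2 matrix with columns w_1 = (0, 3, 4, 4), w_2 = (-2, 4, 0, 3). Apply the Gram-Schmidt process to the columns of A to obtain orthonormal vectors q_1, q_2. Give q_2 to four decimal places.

q_2 = (-0.5172, 0.5803, -0.6055, 0.1703)

w_1 = (0, 3, 4, 4); ‖w_1‖ = 6.4031, so q_1 = (0.0000, 0.4685, 0.6247, 0.6247).
q_1·w_2 = 0.0000·(-2) + 0.4685·4 + 0.6247·0 + 0.6247·3 = 3.7482.
u_2 = w_2 − 3.7482·q_1 = (-2.0000, 2.2439, -2.3415, 0.6585).
‖u_2‖ = 3.8667, so q_2 = (-0.5172, 0.5803, -0.6055, 0.1703).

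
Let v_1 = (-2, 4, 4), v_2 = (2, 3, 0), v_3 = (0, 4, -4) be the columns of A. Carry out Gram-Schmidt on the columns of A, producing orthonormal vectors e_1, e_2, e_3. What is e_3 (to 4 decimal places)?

e_3 = (-0.5970, 0.3980, -0.6965)

e_1 = v_1/‖v_1‖ = (-2, 4, 4)/6.0000 = (-0.3333, 0.6667, 0.6667).
r_{12} = e_1·v_2 = 1.3333.
u_2 = v_2 − 1.3333·e_1 = (2.4444, 2.1111, -0.8889).
‖u_2‖ = 3.3500, so e_2 = (0.7297, 0.6302, -0.2653).
r_{13} = e_1·v_3 = 0.0000; r_{23} = e_2·v_3 = 3.5821.
u_3 = v_3 + 0.0000·e_1 − 3.5821·e_2 = (-2.6139, 1.7426, -3.0495).
‖u_3‖ = 4.3782, so e_3 = (-0.5970, 0.3980, -0.6965).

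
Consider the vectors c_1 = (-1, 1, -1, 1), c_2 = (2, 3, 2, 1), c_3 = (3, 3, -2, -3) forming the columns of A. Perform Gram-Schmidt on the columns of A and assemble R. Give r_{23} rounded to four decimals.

c_1 = (-1, 1, -1, 1); ‖c_1‖ = 2.0000, so q_1 = (-0.5000, 0.5000, -0.5000, 0.5000).
q_1·c_2 = (-0.5000)·2 + 0.5000·3 + (-0.5000)·2 + 0.5000·1 = 0.0000.
u_2 = c_2 + 0.0000·q_1 = (2.0000, 3.0000, 2.0000, 1.0000).
‖u_2‖ = 4.2426, so q_2 = (0.4714, 0.7071, 0.4714, 0.2357).
r_{23} = q_2·c_3 = 1.8856.

r_{23} = 1.8856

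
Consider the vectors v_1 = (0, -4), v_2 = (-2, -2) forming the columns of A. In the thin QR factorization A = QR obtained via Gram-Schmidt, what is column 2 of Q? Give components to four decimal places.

v_1 = (0, -4); ‖v_1‖ = 4.0000, so e_1 = (0.0000, -1.0000).
e_1·v_2 = 0.0000·(-2) + (-1.0000)·(-2) = 2.0000.
u_2 = v_2 − 2.0000·e_1 = (-2.0000, 0.0000).
‖u_2‖ = 2.0000, so e_2 = (-1.0000, 0.0000).

e_2 = (-1.0000, 0.0000)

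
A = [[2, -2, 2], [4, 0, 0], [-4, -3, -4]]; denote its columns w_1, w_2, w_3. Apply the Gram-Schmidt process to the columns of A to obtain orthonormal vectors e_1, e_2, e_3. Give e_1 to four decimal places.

e_1 = (0.3333, 0.6667, -0.6667)

w_1 = (2, 4, -4); ‖w_1‖ = 6.0000, so e_1 = (0.3333, 0.6667, -0.6667).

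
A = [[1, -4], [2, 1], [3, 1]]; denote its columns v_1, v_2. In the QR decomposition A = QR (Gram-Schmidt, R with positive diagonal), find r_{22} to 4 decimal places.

v_1 = (1, 2, 3); ‖v_1‖ = 3.7417, so e_1 = (0.2673, 0.5345, 0.8018).
e_1·v_2 = 0.2673·(-4) + 0.5345·1 + 0.8018·1 = 0.2673.
u_2 = v_2 − 0.2673·e_1 = (-4.0714, 0.8571, 0.7857).
r_{22} = ‖u_2‖ = 4.2342.

r_{22} = 4.2342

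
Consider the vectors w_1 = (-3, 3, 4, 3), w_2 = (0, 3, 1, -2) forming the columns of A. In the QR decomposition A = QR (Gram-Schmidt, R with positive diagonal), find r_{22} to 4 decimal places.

w_1 = (-3, 3, 4, 3); ‖w_1‖ = 6.5574, so e_1 = (-0.4575, 0.4575, 0.6100, 0.4575).
e_1·w_2 = (-0.4575)·0 + 0.4575·3 + 0.6100·1 + 0.4575·(-2) = 1.0675.
u_2 = w_2 − 1.0675·e_1 = (0.4884, 2.5116, 0.3488, -2.4884).
r_{22} = ‖u_2‖ = 3.5861.

r_{22} = 3.5861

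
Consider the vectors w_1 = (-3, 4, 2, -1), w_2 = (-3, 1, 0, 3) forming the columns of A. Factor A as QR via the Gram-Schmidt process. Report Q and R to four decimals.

w_1 = (-3, 4, 2, -1); ‖w_1‖ = 5.4772, so q_1 = (-0.5477, 0.7303, 0.3651, -0.1826).
q_1·w_2 = (-0.5477)·(-3) + 0.7303·1 + 0.3651·0 + (-0.1826)·3 = 1.8257.
u_2 = w_2 − 1.8257·q_1 = (-2.0000, -0.3333, -0.6667, 3.3333).
‖u_2‖ = 3.9581, so q_2 = (-0.5053, -0.0842, -0.1684, 0.8422).

Q = [[-0.5477, -0.5053], [0.7303, -0.0842], [0.3651, -0.1684], [-0.1826, 0.8422]], R = [[5.4772, 1.8257], [0.0000, 3.9581]]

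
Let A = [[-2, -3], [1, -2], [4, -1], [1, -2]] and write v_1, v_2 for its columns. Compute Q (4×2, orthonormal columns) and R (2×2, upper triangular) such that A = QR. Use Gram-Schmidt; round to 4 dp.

v_1 = (-2, 1, 4, 1); ‖v_1‖ = 4.6904, so e_1 = (-0.4264, 0.2132, 0.8528, 0.2132).
e_1·v_2 = (-0.4264)·(-3) + 0.2132·(-2) + 0.8528·(-1) + 0.2132·(-2) = -0.4264.
u_2 = v_2 + 0.4264·e_1 = (-3.1818, -1.9091, -0.6364, -1.9091).
‖u_2‖ = 4.2212, so e_2 = (-0.7538, -0.4523, -0.1508, -0.4523).

Q = [[-0.4264, -0.7538], [0.2132, -0.4523], [0.8528, -0.1508], [0.2132, -0.4523]], R = [[4.6904, -0.4264], [0.0000, 4.2212]]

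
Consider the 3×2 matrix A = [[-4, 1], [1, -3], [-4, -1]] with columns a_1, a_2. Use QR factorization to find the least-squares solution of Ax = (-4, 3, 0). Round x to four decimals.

a_1 = (-4, 1, -4); ‖a_1‖ = 5.7446, so e_1 = (-0.6963, 0.1741, -0.6963).
e_1·a_2 = (-0.6963)·1 + 0.1741·(-3) + (-0.6963)·(-1) = -0.5222.
u_2 = a_2 + 0.5222·e_1 = (0.6364, -2.9091, -1.3636).
‖u_2‖ = 3.2753, so e_2 = (0.1943, -0.8882, -0.4163).
Qᵀb = (3.3075, -3.4418).
Back-substitute: x_2 = -3.4418/3.2753 = -1.0508.
x_1 = (3.3075 + 0.5222·(-1.0508))/5.7446 = 0.4802.

x = (0.4802, -1.0508)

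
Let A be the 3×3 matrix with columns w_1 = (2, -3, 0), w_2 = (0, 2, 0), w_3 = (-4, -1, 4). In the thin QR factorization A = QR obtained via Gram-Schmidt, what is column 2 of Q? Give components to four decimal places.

q_2 = (0.8321, 0.5547, 0.0000)

q_1 = w_1/‖w_1‖ = (2, -3, 0)/3.6056 = (0.5547, -0.8321, 0.0000).
r_{12} = q_1·w_2 = -1.6641.
u_2 = w_2 + 1.6641·q_1 = (0.9231, 0.6154, 0.0000).
‖u_2‖ = 1.1094, so q_2 = (0.8321, 0.5547, 0.0000).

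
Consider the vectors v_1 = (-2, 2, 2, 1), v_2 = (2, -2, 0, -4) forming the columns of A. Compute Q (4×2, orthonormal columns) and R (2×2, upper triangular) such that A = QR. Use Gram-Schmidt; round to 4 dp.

v_1 = (-2, 2, 2, 1); ‖v_1‖ = 3.6056, so e_1 = (-0.5547, 0.5547, 0.5547, 0.2774).
e_1·v_2 = (-0.5547)·2 + 0.5547·(-2) + 0.5547·0 + 0.2774·(-4) = -3.3282.
u_2 = v_2 + 3.3282·e_1 = (0.1538, -0.1538, 1.8462, -3.0769).
‖u_2‖ = 3.5949, so e_2 = (0.0428, -0.0428, 0.5136, -0.8559).

Q = [[-0.5547, 0.0428], [0.5547, -0.0428], [0.5547, 0.5136], [0.2774, -0.8559]], R = [[3.6056, -3.3282], [0.0000, 3.5949]]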